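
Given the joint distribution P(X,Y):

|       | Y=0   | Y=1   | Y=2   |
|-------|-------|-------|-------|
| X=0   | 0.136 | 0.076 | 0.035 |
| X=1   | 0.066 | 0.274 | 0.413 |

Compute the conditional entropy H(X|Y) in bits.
0.6256 bits

H(X|Y) = H(X,Y) - H(Y)

H(X,Y) = -Σ_{x,y} P(x,y) log₂ P(x,y). Per-cell terms -P(x,y)·log₂P(x,y):
  X=0: 0.39145, 0.28256, 0.16928
  X=1: 0.25881, 0.51176, 0.52690
Sum of the 6 terms: H(X,Y) = 2.1408 bits

Marginal of Y (column sums):
  P(Y=0) = 0.136 + 0.066 = 0.202
  P(Y=1) = 0.076 + 0.274 = 0.350
  P(Y=2) = 0.035 + 0.413 = 0.448
H(Y) = -[0.202·log₂(0.202) + 0.350·log₂(0.350) + 0.448·log₂(0.448)]
  = 0.46613 + 0.53010 + 0.51898 = 1.5152 bits

H(X|Y) = H(X,Y) - H(Y) = 2.1408 - 1.5152 = 0.6256 bits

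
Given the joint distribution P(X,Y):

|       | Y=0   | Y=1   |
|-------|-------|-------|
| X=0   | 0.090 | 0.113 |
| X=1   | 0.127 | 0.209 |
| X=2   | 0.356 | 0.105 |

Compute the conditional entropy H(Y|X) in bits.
0.8794 bits

H(Y|X) = H(X,Y) - H(X)

H(X,Y) = -Σ_{x,y} P(x,y) log₂ P(x,y). Per-cell terms -P(x,y)·log₂P(x,y):
  X=0: 0.31265, 0.35545
  X=1: 0.37809, 0.47201
  X=2: 0.53046, 0.34141
Sum of the 6 terms: H(X,Y) = 2.3901 bits

Marginal of X (row sums):
  P(X=0) = 0.090 + 0.113 = 0.203
  P(X=1) = 0.127 + 0.209 = 0.336
  P(X=2) = 0.356 + 0.105 = 0.461
H(X) = -[0.203·log₂(0.203) + 0.336·log₂(0.336) + 0.461·log₂(0.461)]
  = 0.46699 + 0.52868 + 0.51501 = 1.5107 bits

H(Y|X) = H(X,Y) - H(X) = 2.3901 - 1.5107 = 0.8794 bits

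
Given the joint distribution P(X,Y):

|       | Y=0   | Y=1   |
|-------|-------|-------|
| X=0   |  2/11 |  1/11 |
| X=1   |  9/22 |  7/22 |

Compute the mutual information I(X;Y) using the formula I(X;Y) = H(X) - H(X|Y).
0.0065 bits

I(X;Y) = H(X) - H(X|Y)

Marginal of X (row sums):
  P(X=0) = 2/11 + 1/11 = 3/11
  P(X=1) = 9/22 + 7/22 = 8/11
H(X) = -[(3/11)·log₂(3/11) + (8/11)·log₂(8/11)]
  = 0.51122 + 0.33413 = 0.84535 bits

Marginal of Y (column sums):
  P(Y=0) = 2/11 + 9/22 = 13/22
  P(Y=1) = 1/11 + 7/22 = 9/22
H(X|Y) = Σ_y P(y)·H(X|Y=y):
  Y=0: P(Y=0) = 13/22, P(X|Y=0) = (4/13, 9/13) → H(X|Y=0) = 0.89049
  Y=1: P(Y=1) = 9/22, P(X|Y=1) = (2/9, 7/9) → H(X|Y=1) = 0.76420
H(X|Y) = (13/22)·0.89049 + (9/22)·0.76420 = 0.83883 bits

I(X;Y) = H(X) - H(X|Y) = 0.84535 - 0.83883 = 0.0065 bits

Cross-check via I(X;Y) = H(X) + H(Y) - H(X,Y): computing H(Y) from the column sums and H(X,Y) from the 4 cells in the same way gives H(Y) = 0.97602 bits and H(X,Y) = 1.81485 bits, so
I(X;Y) = 0.84535 + 0.97602 - 1.81485 = 0.0065 bits ✓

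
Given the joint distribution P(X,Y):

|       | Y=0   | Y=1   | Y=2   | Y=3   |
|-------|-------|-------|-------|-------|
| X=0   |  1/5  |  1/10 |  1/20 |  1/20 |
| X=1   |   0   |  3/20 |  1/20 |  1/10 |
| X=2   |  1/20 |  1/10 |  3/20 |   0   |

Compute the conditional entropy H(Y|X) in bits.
1.5755 bits

H(Y|X) = H(X,Y) - H(X)

H(X,Y) = -Σ_{x,y} P(x,y) log₂ P(x,y). Per-cell terms -P(x,y)·log₂P(x,y):
  X=0: 0.46439, 0.33219, 0.21610, 0.21610
  X=1: 0.00000, 0.41054, 0.21610, 0.33219
  X=2: 0.21610, 0.33219, 0.41054, 0.00000
  (cells with P = 0 contribute 0)
Sum of the 12 terms: H(X,Y) = 3.14644 bits

Marginal of X (row sums):
  P(X=0) = 1/5 + 1/10 + 1/20 + 1/20 = 2/5
  P(X=1) = 0 + 3/20 + 1/20 + 1/10 = 3/10
  P(X=2) = 1/20 + 1/10 + 3/20 + 0 = 3/10
H(X) = -[(2/5)·log₂(2/5) + (3/10)·log₂(3/10) + (3/10)·log₂(3/10)]
  = 0.52877 + 0.52109 + 0.52109 = 1.57095 bits

H(Y|X) = H(X,Y) - H(X) = 3.14644 - 1.57095 = 1.5755 bits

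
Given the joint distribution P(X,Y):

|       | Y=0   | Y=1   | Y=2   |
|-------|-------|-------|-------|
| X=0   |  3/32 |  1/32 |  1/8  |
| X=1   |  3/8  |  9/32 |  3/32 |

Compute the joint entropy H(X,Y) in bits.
2.2169 bits

H(X,Y) = -Σ_{x,y} P(x,y) log₂ P(x,y). Per-cell terms -P(x,y)·log₂P(x,y):
  X=0: 0.3202, 0.1562, 0.3750
  X=1: 0.5306, 0.5147, 0.3202
Sum of the 6 terms: H(X,Y) = 2.2169 bits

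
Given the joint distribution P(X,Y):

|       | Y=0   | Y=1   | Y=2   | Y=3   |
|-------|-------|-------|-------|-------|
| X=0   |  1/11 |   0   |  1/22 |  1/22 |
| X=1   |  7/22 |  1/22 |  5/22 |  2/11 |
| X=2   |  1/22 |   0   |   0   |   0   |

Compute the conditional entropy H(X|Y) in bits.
0.8672 bits

H(X|Y) = H(X,Y) - H(Y)

H(X,Y) = -Σ_{x,y} P(x,y) log₂ P(x,y). Per-cell terms -P(x,y)·log₂P(x,y):
  X=0: 0.3144938, 0.0000000, 0.2027014, 0.2027014
  X=1: 0.5256608, 0.2027014, 0.4857963, 0.4471694
  X=2: 0.2027014, 0.0000000, 0.0000000, 0.0000000
  (cells with P = 0 contribute 0)
Sum of the 12 terms: H(X,Y) = 2.583926 bits

Marginal of Y (column sums):
  P(Y=0) = 1/11 + 7/22 + 1/22 = 5/11
  P(Y=1) = 0 + 1/22 + 0 = 1/22
  P(Y=2) = 1/22 + 5/22 + 0 = 3/11
  P(Y=3) = 1/22 + 2/11 + 0 = 5/22
H(Y) = -[(5/11)·log₂(5/11) + (1/22)·log₂(1/22) + (3/11)·log₂(3/11) + (5/22)·log₂(5/22)]
  = 0.5170471 + 0.2027014 + 0.5112189 + 0.4857963 = 1.716764 bits

H(X|Y) = H(X,Y) - H(Y) = 2.583926 - 1.716764 = 0.8672 bits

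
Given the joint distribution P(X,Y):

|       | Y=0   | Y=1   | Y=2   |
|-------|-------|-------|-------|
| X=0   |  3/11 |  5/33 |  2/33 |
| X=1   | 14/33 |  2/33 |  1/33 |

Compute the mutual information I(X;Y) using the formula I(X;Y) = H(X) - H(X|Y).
0.0598 bits

I(X;Y) = H(X) - H(X|Y)

Marginal of X (row sums):
  P(X=0) = 3/11 + 5/33 + 2/33 = 16/33
  P(X=1) = 14/33 + 2/33 + 1/33 = 17/33
H(X) = -[(16/33)·log₂(16/33) + (17/33)·log₂(17/33)]
  = 0.506373 + 0.492965 = 0.999338 bits

Marginal of Y (column sums):
  P(Y=0) = 3/11 + 14/33 = 23/33
  P(Y=1) = 5/33 + 2/33 = 7/33
  P(Y=2) = 2/33 + 1/33 = 1/11
H(X|Y) = Σ_y P(y)·H(X|Y=y):
  Y=0: P(Y=0) = 23/33, P(X|Y=0) = (9/23, 14/23) → H(X|Y=0) = 0.965636
  Y=1: P(Y=1) = 7/33, P(X|Y=1) = (5/7, 2/7) → H(X|Y=1) = 0.863121
  Y=2: P(Y=2) = 1/11, P(X|Y=2) = (2/3, 1/3) → H(X|Y=2) = 0.918296
H(X|Y) = (23/33)·0.965636 + (7/33)·0.863121 + (1/11)·0.918296 = 0.939587 bits

I(X;Y) = H(X) - H(X|Y) = 0.999338 - 0.939587 = 0.0598 bits

Cross-check via I(X;Y) = H(X) + H(Y) - H(X,Y): computing H(Y) from the column sums and H(X,Y) from the 6 cells in the same way gives H(Y) = 1.152021 bits and H(X,Y) = 2.091608 bits, so
I(X;Y) = 0.999338 + 1.152021 - 2.091608 = 0.0598 bits ✓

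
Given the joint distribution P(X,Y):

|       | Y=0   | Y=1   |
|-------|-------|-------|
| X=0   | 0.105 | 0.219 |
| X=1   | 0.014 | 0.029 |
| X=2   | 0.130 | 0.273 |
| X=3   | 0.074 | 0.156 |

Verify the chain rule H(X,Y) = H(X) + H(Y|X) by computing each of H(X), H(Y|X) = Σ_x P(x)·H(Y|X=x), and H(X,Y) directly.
H(X) = 1.7381 bits, H(Y|X) = 0.9076 bits, H(X,Y) = 2.6457 bits

Marginal of X (row sums):
  P(X=0) = 0.105 + 0.219 = 0.324
  P(X=1) = 0.014 + 0.029 = 0.043
  P(X=2) = 0.130 + 0.273 = 0.403
  P(X=3) = 0.074 + 0.156 = 0.230
H(X) = -[0.324·log₂(0.324) + 0.043·log₂(0.043) + 0.403·log₂(0.403) + 0.230·log₂(0.230)]
  = 0.52680 + 0.19520 + 0.52839 + 0.48767 = 1.7381 bits

H(Y|X) = Σ_x P(x)·H(Y|X=x):
  X=0: P(X=0) = 0.324, P(Y|X=0) = (35/108, 73/108) → H(Y|X=0) = 0.90876
  X=1: P(X=1) = 0.043, P(Y|X=1) = (14/43, 29/43) → H(Y|X=1) = 0.91035
  X=2: P(X=2) = 0.403, P(Y|X=2) = (10/31, 21/31) → H(Y|X=2) = 0.90717
  X=3: P(X=3) = 0.230, P(Y|X=3) = (37/115, 78/115) → H(Y|X=3) = 0.90626
H(Y|X) = 0.324·0.90876 + 0.043·0.91035 + 0.403·0.90717 + 0.230·0.90626 = 0.9076 bits

H(X,Y) = -Σ_{x,y} P(x,y) log₂ P(x,y). Per-cell terms -P(x,y)·log₂P(x,y):
  X=0: 0.34141, 0.47983
  X=1: 0.08622, 0.14813
  X=2: 0.38264, 0.51134
  X=3: 0.27797, 0.41814
Sum of the 8 terms: H(X,Y) = 2.6457 bits

Chain rule check:
  H(X) + H(Y|X) = 1.7381 + 0.9076 = 2.6457 bits
  H(X,Y) = 2.6457 bits
✓ Chain rule verified.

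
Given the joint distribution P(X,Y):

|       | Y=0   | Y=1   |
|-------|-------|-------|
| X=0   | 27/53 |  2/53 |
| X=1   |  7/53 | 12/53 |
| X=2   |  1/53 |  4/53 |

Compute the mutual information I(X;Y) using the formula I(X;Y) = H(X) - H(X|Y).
0.3179 bits

I(X;Y) = H(X) - H(X|Y)

Marginal of X (row sums):
  P(X=0) = 27/53 + 2/53 = 29/53
  P(X=1) = 7/53 + 12/53 = 19/53
  P(X=2) = 1/53 + 4/53 = 5/53
H(X) = -[(29/53)·log₂(29/53) + (19/53)·log₂(19/53) + (5/53)·log₂(5/53)]
  = 0.4760 + 0.5306 + 0.3213 = 1.3279 bits

Marginal of Y (column sums):
  P(Y=0) = 27/53 + 7/53 + 1/53 = 35/53
  P(Y=1) = 2/53 + 12/53 + 4/53 = 18/53
H(X|Y) = Σ_y P(y)·H(X|Y=y):
  Y=0: P(Y=0) = 35/53, P(X|Y=0) = (27/35, 1/5, 1/35) → H(X|Y=0) = 0.8998
  Y=1: P(Y=1) = 18/53, P(X|Y=1) = (1/9, 2/3, 2/9) → H(X|Y=1) = 1.2244
H(X|Y) = (35/53)·0.8998 + (18/53)·1.2244 = 1.0100 bits

I(X;Y) = H(X) - H(X|Y) = 1.3279 - 1.0100 = 0.3179 bits

Cross-check via I(X;Y) = H(X) + H(Y) - H(X,Y): computing H(Y) from the column sums and H(X,Y) from the 6 cells in the same way gives H(Y) = 0.9245 bits and H(X,Y) = 1.9345 bits, so
I(X;Y) = 1.3279 + 0.9245 - 1.9345 = 0.3179 bits ✓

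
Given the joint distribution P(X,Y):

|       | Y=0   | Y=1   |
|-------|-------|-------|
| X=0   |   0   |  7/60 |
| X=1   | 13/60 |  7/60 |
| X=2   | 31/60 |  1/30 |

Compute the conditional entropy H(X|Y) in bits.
1.0204 bits

H(X|Y) = H(X,Y) - H(Y)

H(X,Y) = -Σ_{x,y} P(x,y) log₂ P(x,y). Per-cell terms -P(x,y)·log₂P(x,y):
  X=0: 0.000000, 0.361612
  X=1: 0.478064, 0.361612
  X=2: 0.492225, 0.163563
  (cells with P = 0 contribute 0)
Sum of the 6 terms: H(X,Y) = 1.85708 bits

Marginal of Y (column sums):
  P(Y=0) = 0 + 13/60 + 31/60 = 11/15
  P(Y=1) = 7/60 + 7/60 + 1/30 = 4/15
H(Y) = -[(11/15)·log₂(11/15) + (4/15)·log₂(4/15)]
  = 0.328137 + 0.508504 = 0.83664 bits

H(X|Y) = H(X,Y) - H(Y) = 1.85708 - 0.83664 = 1.0204 bits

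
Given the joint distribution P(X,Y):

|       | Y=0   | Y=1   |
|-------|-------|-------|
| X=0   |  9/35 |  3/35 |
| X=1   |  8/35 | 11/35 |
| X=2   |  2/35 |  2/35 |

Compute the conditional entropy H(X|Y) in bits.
1.2964 bits

H(X|Y) = H(X,Y) - H(Y)

H(X,Y) = -Σ_{x,y} P(x,y) log₂ P(x,y). Per-cell terms -P(x,y)·log₂P(x,y):
  X=0: 0.5038, 0.3038
  X=1: 0.4867, 0.5248
  X=2: 0.2360, 0.2360
Sum of the 6 terms: H(X,Y) = 2.2911 bits

Marginal of Y (column sums):
  P(Y=0) = 9/35 + 8/35 + 2/35 = 19/35
  P(Y=1) = 3/35 + 11/35 + 2/35 = 16/35
H(Y) = -[(19/35)·log₂(19/35) + (16/35)·log₂(16/35)]
  = 0.4785 + 0.5162 = 0.9947 bits

H(X|Y) = H(X,Y) - H(Y) = 2.2911 - 0.9947 = 1.2964 bits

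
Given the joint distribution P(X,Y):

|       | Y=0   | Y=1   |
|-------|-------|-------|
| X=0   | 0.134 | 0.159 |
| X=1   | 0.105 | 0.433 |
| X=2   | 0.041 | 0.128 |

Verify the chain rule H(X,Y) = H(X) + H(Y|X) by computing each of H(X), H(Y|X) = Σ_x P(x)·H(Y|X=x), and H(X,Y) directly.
H(X) = 1.4335 bits, H(Y|X) = 0.8097 bits, H(X,Y) = 2.2432 bits

Marginal of X (row sums):
  P(X=0) = 0.134 + 0.159 = 0.293
  P(X=1) = 0.105 + 0.433 = 0.538
  P(X=2) = 0.041 + 0.128 = 0.169
H(X) = -[0.293·log₂(0.293) + 0.538·log₂(0.538) + 0.169·log₂(0.169)]
  = 0.5189 + 0.4811 + 0.4335 = 1.4335 bits

H(Y|X) = Σ_x P(x)·H(Y|X=x):
  X=0: P(X=0) = 0.293, P(Y|X=0) = (134/293, 159/293) → H(Y|X=0) = 0.9947
  X=1: P(X=1) = 0.538, P(Y|X=1) = (105/538, 433/538) → H(Y|X=1) = 0.7122
  X=2: P(X=2) = 0.169, P(Y|X=2) = (41/169, 128/169) → H(Y|X=2) = 0.7993
H(Y|X) = 0.293·0.9947 + 0.538·0.7122 + 0.169·0.7993 = 0.8097 bits

H(X,Y) = -Σ_{x,y} P(x,y) log₂ P(x,y). Per-cell terms -P(x,y)·log₂P(x,y):
  X=0: 0.3886, 0.4218
  X=1: 0.3414, 0.5229
  X=2: 0.1889, 0.3796
Sum of the 6 terms: H(X,Y) = 2.2432 bits

Chain rule check:
  H(X) + H(Y|X) = 1.4335 + 0.8097 = 2.2432 bits
  H(X,Y) = 2.2432 bits
✓ Chain rule verified.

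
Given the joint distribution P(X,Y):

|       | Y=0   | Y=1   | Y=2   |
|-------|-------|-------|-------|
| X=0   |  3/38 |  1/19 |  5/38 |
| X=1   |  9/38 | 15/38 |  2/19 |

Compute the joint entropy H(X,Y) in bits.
2.2612 bits

H(X,Y) = -Σ_{x,y} P(x,y) log₂ P(x,y). Per-cell terms -P(x,y)·log₂P(x,y):
  X=0: 0.28918, 0.22358, 0.38500
  X=1: 0.49216, 0.52936, 0.34189
Sum of the 6 terms: H(X,Y) = 2.2612 bits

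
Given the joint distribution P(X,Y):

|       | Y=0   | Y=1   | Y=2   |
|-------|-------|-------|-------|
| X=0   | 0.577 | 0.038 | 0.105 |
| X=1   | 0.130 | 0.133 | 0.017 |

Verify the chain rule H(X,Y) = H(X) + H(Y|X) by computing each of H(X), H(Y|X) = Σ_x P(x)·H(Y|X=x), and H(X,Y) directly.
H(X) = 0.8555 bits, H(Y|X) = 0.9927 bits, H(X,Y) = 1.8481 bits

Marginal of X (row sums):
  P(X=0) = 0.577 + 0.038 + 0.105 = 0.720
  P(X=1) = 0.130 + 0.133 + 0.017 = 0.280
H(X) = -[0.720·log₂(0.720) + 0.280·log₂(0.280)]
  = 0.3412305 + 0.5142204 = 0.8555 bits

H(Y|X) = Σ_x P(x)·H(Y|X=x):
  X=0: P(X=0) = 0.720, P(Y|X=0) = (577/720, 19/360, 7/48) → H(Y|X=0) = 0.8850369
  X=1: P(X=1) = 0.280, P(Y|X=1) = (13/28, 19/40, 17/280) → H(Y|X=1) = 1.2694714
H(Y|X) = 0.720·0.8850369 + 0.280·1.2694714 = 0.9927 bits

H(X,Y) = -Σ_{x,y} P(x,y) log₂ P(x,y). Per-cell terms -P(x,y)·log₂P(x,y):
  X=0: 0.4577669, 0.1792786, 0.3414116
  X=1: 0.3826441, 0.3870967, 0.0999315
Sum of the 6 terms: H(X,Y) = 1.8481 bits

Chain rule check:
  H(X) + H(Y|X) = 0.8555 + 0.9927 = 1.8482 bits
  H(X,Y) = 1.8481 bits
✓ Chain rule verified (Δ = 0.0001 is 4-dp rounding noise: each of the three values was rounded independently).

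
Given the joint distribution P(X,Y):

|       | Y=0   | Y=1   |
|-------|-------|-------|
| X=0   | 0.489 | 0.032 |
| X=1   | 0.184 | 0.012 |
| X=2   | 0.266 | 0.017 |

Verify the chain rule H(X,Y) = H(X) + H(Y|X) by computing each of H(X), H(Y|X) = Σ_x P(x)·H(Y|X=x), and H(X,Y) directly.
H(X) = 1.4663 bits, H(Y|X) = 0.3314 bits, H(X,Y) = 1.7977 bits

Marginal of X (row sums):
  P(X=0) = 0.489 + 0.032 = 0.521
  P(X=1) = 0.184 + 0.012 = 0.196
  P(X=2) = 0.266 + 0.017 = 0.283
H(X) = -[0.521·log₂(0.521) + 0.196·log₂(0.196) + 0.283·log₂(0.283)]
  = 0.4901 + 0.4608 + 0.5154 = 1.4663 bits

H(Y|X) = Σ_x P(x)·H(Y|X=x):
  X=0: P(X=0) = 0.521, P(Y|X=0) = (489/521, 32/521) → H(Y|X=0) = 0.3331
  X=1: P(X=1) = 0.196, P(Y|X=1) = (46/49, 3/49) → H(Y|X=1) = 0.3323
  X=2: P(X=2) = 0.283, P(Y|X=2) = (266/283, 17/283) → H(Y|X=2) = 0.3277
H(Y|X) = 0.521·0.3331 + 0.196·0.3323 + 0.283·0.3277 = 0.3314 bits

H(X,Y) = -Σ_{x,y} P(x,y) log₂ P(x,y). Per-cell terms -P(x,y)·log₂P(x,y):
  X=0: 0.5047, 0.1589
  X=1: 0.4494, 0.0766
  X=2: 0.5082, 0.0999
Sum of the 6 terms: H(X,Y) = 1.7977 bits

Chain rule check:
  H(X) + H(Y|X) = 1.4663 + 0.3314 = 1.7977 bits
  H(X,Y) = 1.7977 bits
✓ Chain rule verified.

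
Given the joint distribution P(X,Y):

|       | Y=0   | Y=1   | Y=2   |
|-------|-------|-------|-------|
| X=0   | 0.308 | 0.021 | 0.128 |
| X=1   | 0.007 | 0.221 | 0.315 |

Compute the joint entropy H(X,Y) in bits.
2.0763 bits

H(X,Y) = -Σ_{x,y} P(x,y) log₂ P(x,y). Per-cell terms -P(x,y)·log₂P(x,y):
  X=0: 0.5233, 0.1170, 0.3796
  X=1: 0.0501, 0.4813, 0.5250
Sum of the 6 terms: H(X,Y) = 2.0763 bits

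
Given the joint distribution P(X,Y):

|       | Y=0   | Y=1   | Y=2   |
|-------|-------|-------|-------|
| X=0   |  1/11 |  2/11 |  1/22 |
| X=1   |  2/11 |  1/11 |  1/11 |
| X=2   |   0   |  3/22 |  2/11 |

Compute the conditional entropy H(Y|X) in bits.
1.2976 bits

H(Y|X) = H(X,Y) - H(X)

H(X,Y) = -Σ_{x,y} P(x,y) log₂ P(x,y). Per-cell terms -P(x,y)·log₂P(x,y):
  X=0: 0.314494, 0.447169, 0.202701
  X=1: 0.447169, 0.314494, 0.314494
  X=2: 0.000000, 0.391973, 0.447169
  (cells with P = 0 contribute 0)
Sum of the 9 terms: H(X,Y) = 2.87966 bits

Marginal of X (row sums):
  P(X=0) = 1/11 + 2/11 + 1/22 = 7/22
  P(X=1) = 2/11 + 1/11 + 1/11 = 4/11
  P(X=2) = 0 + 3/22 + 2/11 = 7/22
H(X) = -[(7/22)·log₂(7/22) + (4/11)·log₂(4/11) + (7/22)·log₂(7/22)]
  = 0.525661 + 0.530702 + 0.525661 = 1.58202 bits

H(Y|X) = H(X,Y) - H(X) = 2.87966 - 1.58202 = 1.2976 bits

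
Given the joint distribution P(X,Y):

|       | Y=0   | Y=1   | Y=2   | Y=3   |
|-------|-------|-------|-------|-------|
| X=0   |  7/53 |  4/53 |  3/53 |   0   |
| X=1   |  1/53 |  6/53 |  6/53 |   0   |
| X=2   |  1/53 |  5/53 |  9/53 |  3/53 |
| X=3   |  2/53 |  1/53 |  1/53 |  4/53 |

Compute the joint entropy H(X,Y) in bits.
3.4955 bits

H(X,Y) = -Σ_{x,y} P(x,y) log₂ P(x,y). Per-cell terms -P(x,y)·log₂P(x,y):
  X=0: 0.38574, 0.28135, 0.23451, 0.00000
  X=1: 0.10807, 0.35581, 0.35581, 0.00000
  X=2: 0.10807, 0.32132, 0.43438, 0.23451
  X=3: 0.17841, 0.10807, 0.10807, 0.28135
  (cells with P = 0 contribute 0)
Sum of the 16 terms: H(X,Y) = 3.4955 bits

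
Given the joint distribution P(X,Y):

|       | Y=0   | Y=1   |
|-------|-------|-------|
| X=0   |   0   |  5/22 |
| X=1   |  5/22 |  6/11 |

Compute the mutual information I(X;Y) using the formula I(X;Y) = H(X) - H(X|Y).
0.0979 bits

I(X;Y) = H(X) - H(X|Y)

Marginal of X (row sums):
  P(X=0) = 0 + 5/22 = 5/22
  P(X=1) = 5/22 + 6/11 = 17/22
H(X) = -[(5/22)·log₂(5/22) + (17/22)·log₂(17/22)]
  = 0.48580 + 0.28743 = 0.77323 bits

Marginal of Y (column sums):
  P(Y=0) = 0 + 5/22 = 5/22
  P(Y=1) = 5/22 + 6/11 = 17/22
H(X|Y) = Σ_y P(y)·H(X|Y=y):
  Y=0: P(Y=0) = 5/22, P(X|Y=0) = (0, 1) → H(X|Y=0) = 0.00000
  Y=1: P(Y=1) = 17/22, P(X|Y=1) = (5/17, 12/17) → H(X|Y=1) = 0.87398
H(X|Y) = (5/22)·0.00000 + (17/22)·0.87398 = 0.67535 bits

I(X;Y) = H(X) - H(X|Y) = 0.77323 - 0.67535 = 0.0979 bits

Cross-check via I(X;Y) = H(X) + H(Y) - H(X,Y): computing H(Y) from the column sums and H(X,Y) from the 4 cells in the same way gives H(Y) = 0.77323 bits and H(X,Y) = 1.44858 bits, so
I(X;Y) = 0.77323 + 0.77323 - 1.44858 = 0.0979 bits ✓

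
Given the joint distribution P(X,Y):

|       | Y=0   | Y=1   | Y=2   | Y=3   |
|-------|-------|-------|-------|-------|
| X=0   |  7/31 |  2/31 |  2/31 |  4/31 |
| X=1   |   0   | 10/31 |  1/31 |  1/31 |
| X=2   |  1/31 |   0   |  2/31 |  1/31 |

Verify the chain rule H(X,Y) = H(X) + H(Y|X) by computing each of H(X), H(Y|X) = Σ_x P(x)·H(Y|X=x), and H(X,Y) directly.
H(X) = 1.4180 bits, H(Y|X) = 1.3791 bits, H(X,Y) = 2.7971 bits

Marginal of X (row sums):
  P(X=0) = 7/31 + 2/31 + 2/31 + 4/31 = 15/31
  P(X=1) = 0 + 10/31 + 1/31 + 1/31 = 12/31
  P(X=2) = 1/31 + 0 + 2/31 + 1/31 = 4/31
H(X) = -[(15/31)·log₂(15/31) + (12/31)·log₂(12/31) + (4/31)·log₂(4/31)]
  = 0.50676 + 0.53003 + 0.38119 = 1.4180 bits

H(Y|X) = Σ_x P(x)·H(Y|X=x):
  X=0: P(X=0) = 15/31, P(Y|X=0) = (7/15, 2/15, 2/15, 4/15) → H(Y|X=0) = 1.79679
  X=1: P(X=1) = 12/31, P(Y|X=1) = (0, 5/6, 1/12, 1/12) → H(Y|X=1) = 0.81669
  X=2: P(X=2) = 4/31, P(Y|X=2) = (1/4, 0, 1/2, 1/4) → H(Y|X=2) = 1.50000
H(Y|X) = (15/31)·1.79679 + (12/31)·0.81669 + (4/31)·1.50000 = 1.3791 bits

H(X,Y) = -Σ_{x,y} P(x,y) log₂ P(x,y). Per-cell terms -P(x,y)·log₂P(x,y):
  X=0: 0.48477, 0.25511, 0.25511, 0.38119
  X=1: 0.00000, 0.52654, 0.15981, 0.15981
  X=2: 0.15981, 0.00000, 0.25511, 0.15981
  (cells with P = 0 contribute 0)
Sum of the 12 terms: H(X,Y) = 2.7971 bits

Chain rule check:
  H(X) + H(Y|X) = 1.4180 + 1.3791 = 2.7971 bits
  H(X,Y) = 2.7971 bits
✓ Chain rule verified.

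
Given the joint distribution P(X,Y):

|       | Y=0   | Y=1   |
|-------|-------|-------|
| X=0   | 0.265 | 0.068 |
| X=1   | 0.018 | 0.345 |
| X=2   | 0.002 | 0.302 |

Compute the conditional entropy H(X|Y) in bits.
1.0829 bits

H(X|Y) = H(X,Y) - H(Y)

H(X,Y) = -Σ_{x,y} P(x,y) log₂ P(x,y). Per-cell terms -P(x,y)·log₂P(x,y):
  X=0: 0.50772, 0.26373
  X=1: 0.10433, 0.52969
  X=2: 0.01793, 0.52167
Sum of the 6 terms: H(X,Y) = 1.9451 bits

Marginal of Y (column sums):
  P(Y=0) = 0.265 + 0.018 + 0.002 = 0.285
  P(Y=1) = 0.068 + 0.345 + 0.302 = 0.715
H(Y) = -[0.285·log₂(0.285) + 0.715·log₂(0.715)]
  = 0.51613 + 0.34605 = 0.8622 bits

H(X|Y) = H(X,Y) - H(Y) = 1.9451 - 0.8622 = 1.0829 bits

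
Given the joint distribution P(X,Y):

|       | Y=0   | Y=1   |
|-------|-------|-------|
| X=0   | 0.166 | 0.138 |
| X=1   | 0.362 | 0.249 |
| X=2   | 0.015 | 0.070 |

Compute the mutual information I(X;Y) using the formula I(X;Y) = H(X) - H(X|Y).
0.0395 bits

I(X;Y) = H(X) - H(X|Y)

Marginal of X (row sums):
  P(X=0) = 0.166 + 0.138 = 0.304
  P(X=1) = 0.362 + 0.249 = 0.611
  P(X=2) = 0.015 + 0.070 = 0.085
H(X) = -[0.304·log₂(0.304) + 0.611·log₂(0.611) + 0.085·log₂(0.085)]
  = 0.522228 + 0.434272 + 0.302293 = 1.25879 bits

Marginal of Y (column sums):
  P(Y=0) = 0.166 + 0.362 + 0.015 = 0.543
  P(Y=1) = 0.138 + 0.249 + 0.070 = 0.457
H(X|Y) = Σ_y P(y)·H(X|Y=y):
  Y=0: P(Y=0) = 0.543, P(X|Y=0) = (166/543, 2/3, 5/181) → H(X|Y=0) = 1.055703
  Y=1: P(Y=1) = 0.457, P(X|Y=1) = (138/457, 249/457, 70/457) → H(X|Y=1) = 1.413585
H(X|Y) = 0.543·1.055703 + 0.457·1.413585 = 1.21926 bits

I(X;Y) = H(X) - H(X|Y) = 1.25879 - 1.21926 = 0.0395 bits

Cross-check via I(X;Y) = H(X) + H(Y) - H(X,Y): computing H(Y) from the column sums and H(X,Y) from the 6 cells in the same way gives H(Y) = 0.99466 bits and H(X,Y) = 2.21391 bits, so
I(X;Y) = 1.25879 + 0.99466 - 2.21391 = 0.0395 bits ✓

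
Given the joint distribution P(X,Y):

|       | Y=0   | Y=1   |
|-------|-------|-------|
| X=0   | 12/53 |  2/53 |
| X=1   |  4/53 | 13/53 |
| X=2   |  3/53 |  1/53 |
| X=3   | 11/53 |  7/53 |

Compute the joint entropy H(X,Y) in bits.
2.6414 bits

H(X,Y) = -Σ_{x,y} P(x,y) log₂ P(x,y). Per-cell terms -P(x,y)·log₂P(x,y):
  X=0: 0.4852, 0.1784
  X=1: 0.2814, 0.4973
  X=2: 0.2345, 0.1081
  X=3: 0.4708, 0.3857
Sum of the 8 terms: H(X,Y) = 2.6414 bits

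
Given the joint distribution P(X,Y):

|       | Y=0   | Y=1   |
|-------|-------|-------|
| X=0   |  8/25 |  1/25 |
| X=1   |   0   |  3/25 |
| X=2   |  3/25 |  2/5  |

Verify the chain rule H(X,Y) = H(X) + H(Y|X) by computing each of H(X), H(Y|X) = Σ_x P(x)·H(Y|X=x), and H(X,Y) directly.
H(X) = 1.3883 bits, H(Y|X) = 0.5864 bits, H(X,Y) = 1.9747 bits

Marginal of X (row sums):
  P(X=0) = 8/25 + 1/25 = 9/25
  P(X=1) = 0 + 3/25 = 3/25
  P(X=2) = 3/25 + 2/5 = 13/25
H(X) = -[(9/25)·log₂(9/25) + (3/25)·log₂(3/25) + (13/25)·log₂(13/25)]
  = 0.53062 + 0.36707 + 0.49058 = 1.3883 bits

H(Y|X) = Σ_x P(x)·H(Y|X=x):
  X=0: P(X=0) = 9/25, P(Y|X=0) = (8/9, 1/9) → H(Y|X=0) = 0.50326
  X=1: P(X=1) = 3/25, P(Y|X=1) = (0, 1) → H(Y|X=1) = 0.00000
  X=2: P(X=2) = 13/25, P(Y|X=2) = (3/13, 10/13) → H(Y|X=2) = 0.77935
H(Y|X) = (9/25)·0.50326 + (3/25)·0.00000 + (13/25)·0.77935 = 0.5864 bits

H(X,Y) = -Σ_{x,y} P(x,y) log₂ P(x,y). Per-cell terms -P(x,y)·log₂P(x,y):
  X=0: 0.52603, 0.18575
  X=1: 0.00000, 0.36707
  X=2: 0.36707, 0.52877
  (cells with P = 0 contribute 0)
Sum of the 6 terms: H(X,Y) = 1.9747 bits

Chain rule check:
  H(X) + H(Y|X) = 1.3883 + 0.5864 = 1.9747 bits
  H(X,Y) = 1.9747 bits
✓ Chain rule verified.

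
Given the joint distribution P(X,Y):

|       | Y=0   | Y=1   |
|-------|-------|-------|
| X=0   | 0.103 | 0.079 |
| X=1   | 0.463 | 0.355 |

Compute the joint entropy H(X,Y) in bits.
1.6718 bits

H(X,Y) = -Σ_{x,y} P(x,y) log₂ P(x,y). Per-cell terms -P(x,y)·log₂P(x,y):
  X=0: 0.33777, 0.28930
  X=1: 0.51435, 0.53041
Sum of the 4 terms: H(X,Y) = 1.6718 bits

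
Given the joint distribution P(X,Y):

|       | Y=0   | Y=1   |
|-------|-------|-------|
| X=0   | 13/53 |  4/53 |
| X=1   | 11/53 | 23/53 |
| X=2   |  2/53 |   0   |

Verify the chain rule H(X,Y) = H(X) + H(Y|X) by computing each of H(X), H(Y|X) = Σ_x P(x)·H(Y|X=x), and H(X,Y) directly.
H(X) = 1.1155 bits, H(Y|X) = 0.8351 bits, H(X,Y) = 1.9505 bits

Marginal of X (row sums):
  P(X=0) = 13/53 + 4/53 = 17/53
  P(X=1) = 11/53 + 23/53 = 34/53
  P(X=2) = 2/53 + 0 = 2/53
H(X) = -[(17/53)·log₂(17/53) + (34/53)·log₂(34/53) + (2/53)·log₂(2/53)]
  = 0.5262 + 0.4109 + 0.1784 = 1.1155 bits

H(Y|X) = Σ_x P(x)·H(Y|X=x):
  X=0: P(X=0) = 17/53, P(Y|X=0) = (13/17, 4/17) → H(Y|X=0) = 0.7871
  X=1: P(X=1) = 34/53, P(Y|X=1) = (11/34, 23/34) → H(Y|X=1) = 0.9082
  X=2: P(X=2) = 2/53, P(Y|X=2) = (1, 0) → H(Y|X=2) = 0.0000
H(Y|X) = (17/53)·0.7871 + (34/53)·0.9082 + (2/53)·0.0000 = 0.8351 bits

H(X,Y) = -Σ_{x,y} P(x,y) log₂ P(x,y). Per-cell terms -P(x,y)·log₂P(x,y):
  X=0: 0.4973, 0.2814
  X=1: 0.4708, 0.5226
  X=2: 0.1784, 0.0000
  (cells with P = 0 contribute 0)
Sum of the 6 terms: H(X,Y) = 1.9505 bits

Chain rule check:
  H(X) + H(Y|X) = 1.1155 + 0.8351 = 1.9506 bits
  H(X,Y) = 1.9505 bits
✓ Chain rule verified (Δ = 0.0001 is 4-dp rounding noise: each of the three values was rounded independently).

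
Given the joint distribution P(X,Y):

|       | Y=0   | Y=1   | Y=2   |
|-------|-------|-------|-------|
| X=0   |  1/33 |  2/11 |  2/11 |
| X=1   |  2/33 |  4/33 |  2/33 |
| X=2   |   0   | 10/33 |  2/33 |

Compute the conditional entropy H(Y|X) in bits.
1.1178 bits

H(Y|X) = H(X,Y) - H(X)

H(X,Y) = -Σ_{x,y} P(x,y) log₂ P(x,y). Per-cell terms -P(x,y)·log₂P(x,y):
  X=0: 0.152860, 0.447169, 0.447169
  X=1: 0.245115, 0.369017, 0.245115
  X=2: 0.000000, 0.521959, 0.245115
  (cells with P = 0 contribute 0)
Sum of the 9 terms: H(X,Y) = 2.67352 bits

Marginal of X (row sums):
  P(X=0) = 1/33 + 2/11 + 2/11 = 13/33
  P(X=1) = 2/33 + 4/33 + 2/33 = 8/33
  P(X=2) = 0 + 10/33 + 2/33 = 4/11
H(X) = -[(13/33)·log₂(13/33) + (8/33)·log₂(8/33) + (4/11)·log₂(4/11)]
  = 0.529437 + 0.495611 + 0.530702 = 1.55575 bits

H(Y|X) = H(X,Y) - H(X) = 2.67352 - 1.55575 = 1.1178 bits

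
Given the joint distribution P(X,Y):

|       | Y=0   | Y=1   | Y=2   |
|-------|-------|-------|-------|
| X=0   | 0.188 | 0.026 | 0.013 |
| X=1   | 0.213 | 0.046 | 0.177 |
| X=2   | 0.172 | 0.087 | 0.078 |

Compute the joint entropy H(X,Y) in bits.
2.8237 bits

H(X,Y) = -Σ_{x,y} P(x,y) log₂ P(x,y). Per-cell terms -P(x,y)·log₂P(x,y):
  X=0: 0.4533, 0.1369, 0.0814
  X=1: 0.4752, 0.2043, 0.4422
  X=2: 0.4368, 0.3065, 0.2871
Sum of the 9 terms: H(X,Y) = 2.8237 bits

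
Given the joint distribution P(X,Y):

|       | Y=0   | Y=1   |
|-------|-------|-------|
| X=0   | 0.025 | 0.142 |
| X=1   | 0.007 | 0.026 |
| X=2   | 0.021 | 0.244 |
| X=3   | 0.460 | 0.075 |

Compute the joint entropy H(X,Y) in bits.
2.1291 bits

H(X,Y) = -Σ_{x,y} P(x,y) log₂ P(x,y). Per-cell terms -P(x,y)·log₂P(x,y):
  X=0: 0.1330, 0.3999
  X=1: 0.0501, 0.1369
  X=2: 0.1170, 0.4966
  X=3: 0.5153, 0.2803
Sum of the 8 terms: H(X,Y) = 2.1291 bits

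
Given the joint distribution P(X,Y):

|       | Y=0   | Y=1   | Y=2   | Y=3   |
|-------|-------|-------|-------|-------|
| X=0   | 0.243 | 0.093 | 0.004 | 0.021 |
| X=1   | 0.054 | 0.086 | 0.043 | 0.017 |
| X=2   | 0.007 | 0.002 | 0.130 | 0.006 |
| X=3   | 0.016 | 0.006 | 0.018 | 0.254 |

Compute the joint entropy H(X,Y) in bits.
3.0317 bits

H(X,Y) = -Σ_{x,y} P(x,y) log₂ P(x,y). Per-cell terms -P(x,y)·log₂P(x,y):
  X=0: 0.4960, 0.3187, 0.0319, 0.1170
  X=1: 0.2274, 0.3044, 0.1952, 0.0999
  X=2: 0.0501, 0.0179, 0.3826, 0.0443
  X=3: 0.0955, 0.0443, 0.1043, 0.5022
Sum of the 16 terms: H(X,Y) = 3.0317 bits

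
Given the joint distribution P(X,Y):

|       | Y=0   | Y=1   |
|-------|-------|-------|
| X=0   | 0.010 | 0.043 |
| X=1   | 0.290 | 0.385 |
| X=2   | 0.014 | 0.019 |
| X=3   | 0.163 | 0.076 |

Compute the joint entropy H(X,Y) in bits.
2.2137 bits

H(X,Y) = -Σ_{x,y} P(x,y) log₂ P(x,y). Per-cell terms -P(x,y)·log₂P(x,y):
  X=0: 0.0664, 0.1952
  X=1: 0.5179, 0.5302
  X=2: 0.0862, 0.1086
  X=3: 0.4266, 0.2826
Sum of the 8 terms: H(X,Y) = 2.2137 bits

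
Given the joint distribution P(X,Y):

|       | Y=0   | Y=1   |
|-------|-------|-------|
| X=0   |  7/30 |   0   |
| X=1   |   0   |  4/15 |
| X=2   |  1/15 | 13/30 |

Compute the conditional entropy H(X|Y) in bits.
0.9004 bits

H(X|Y) = H(X,Y) - H(Y)

H(X,Y) = -Σ_{x,y} P(x,y) log₂ P(x,y). Per-cell terms -P(x,y)·log₂P(x,y):
  X=0: 0.4899, 0.0000
  X=1: 0.0000, 0.5085
  X=2: 0.2605, 0.5228
  (cells with P = 0 contribute 0)
Sum of the 6 terms: H(X,Y) = 1.7817 bits

Marginal of Y (column sums):
  P(Y=0) = 7/30 + 0 + 1/15 = 3/10
  P(Y=1) = 0 + 4/15 + 13/30 = 7/10
H(Y) = -[(3/10)·log₂(3/10) + (7/10)·log₂(7/10)]
  = 0.5211 + 0.3602 = 0.8813 bits

H(X|Y) = H(X,Y) - H(Y) = 1.7817 - 0.8813 = 0.9004 bits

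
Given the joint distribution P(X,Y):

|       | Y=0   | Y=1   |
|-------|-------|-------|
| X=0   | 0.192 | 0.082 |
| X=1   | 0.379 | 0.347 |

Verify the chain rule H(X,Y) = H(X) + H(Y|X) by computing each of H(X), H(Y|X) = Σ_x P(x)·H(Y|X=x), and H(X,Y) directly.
H(X) = 0.8471 bits, H(Y|X) = 0.9662 bits, H(X,Y) = 1.8134 bits

Marginal of X (row sums):
  P(X=0) = 0.192 + 0.082 = 0.274
  P(X=1) = 0.379 + 0.347 = 0.726
H(X) = -[0.274·log₂(0.274) + 0.726·log₂(0.726)]
  = 0.51176 + 0.33538 = 0.8471 bits

H(Y|X) = Σ_x P(x)·H(Y|X=x):
  X=0: P(X=0) = 0.274, P(Y|X=0) = (96/137, 41/137) → H(Y|X=0) = 0.88040
  X=1: P(X=1) = 0.726, P(Y|X=1) = (379/726, 347/726) → H(Y|X=1) = 0.99860
H(Y|X) = 0.274·0.88040 + 0.726·0.99860 = 0.9662 bits

H(X,Y) = -Σ_{x,y} P(x,y) log₂ P(x,y). Per-cell terms -P(x,y)·log₂P(x,y):
  X=0: 0.45712, 0.29588
  X=1: 0.53050, 0.52987
Sum of the 4 terms: H(X,Y) = 1.8134 bits

Chain rule check:
  H(X) + H(Y|X) = 0.8471 + 0.9662 = 1.8133 bits
  H(X,Y) = 1.8134 bits
✓ Chain rule verified (Δ = 0.0001 is 4-dp rounding noise: each of the three values was rounded independently).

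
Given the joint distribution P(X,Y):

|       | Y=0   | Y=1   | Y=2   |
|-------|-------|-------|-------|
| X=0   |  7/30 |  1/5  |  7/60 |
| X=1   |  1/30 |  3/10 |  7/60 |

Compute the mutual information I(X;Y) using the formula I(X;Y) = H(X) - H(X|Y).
0.1290 bits

I(X;Y) = H(X) - H(X|Y)

Marginal of X (row sums):
  P(X=0) = 7/30 + 1/5 + 7/60 = 11/20
  P(X=1) = 1/30 + 3/10 + 7/60 = 9/20
H(X) = -[(11/20)·log₂(11/20) + (9/20)·log₂(9/20)]
  = 0.4744 + 0.5184 = 0.9928 bits

Marginal of Y (column sums):
  P(Y=0) = 7/30 + 1/30 = 4/15
  P(Y=1) = 1/5 + 3/10 = 1/2
  P(Y=2) = 7/60 + 7/60 = 7/30
H(X|Y) = Σ_y P(y)·H(X|Y=y):
  Y=0: P(Y=0) = 4/15, P(X|Y=0) = (7/8, 1/8) → H(X|Y=0) = 0.5436
  Y=1: P(Y=1) = 1/2, P(X|Y=1) = (2/5, 3/5) → H(X|Y=1) = 0.9710
  Y=2: P(Y=2) = 7/30, P(X|Y=2) = (1/2, 1/2) → H(X|Y=2) = 1.0000
H(X|Y) = (4/15)·0.5436 + (1/2)·0.9710 + (7/30)·1.0000 = 0.8638 bits

I(X;Y) = H(X) - H(X|Y) = 0.9928 - 0.8638 = 0.1290 bits

Cross-check via I(X;Y) = H(X) + H(Y) - H(X,Y): computing H(Y) from the column sums and H(X,Y) from the 6 cells in the same way gives H(Y) = 1.4984 bits and H(X,Y) = 2.3622 bits, so
I(X;Y) = 0.9928 + 1.4984 - 2.3622 = 0.1290 bits ✓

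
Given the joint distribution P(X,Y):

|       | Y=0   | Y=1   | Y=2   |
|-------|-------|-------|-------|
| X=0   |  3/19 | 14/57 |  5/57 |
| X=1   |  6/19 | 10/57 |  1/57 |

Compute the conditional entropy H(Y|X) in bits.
1.2942 bits

H(Y|X) = H(X,Y) - H(X)

H(X,Y) = -Σ_{x,y} P(x,y) log₂ P(x,y). Per-cell terms -P(x,y)·log₂P(x,y):
  X=0: 0.42047, 0.49750, 0.30798
  X=1: 0.52515, 0.44052, 0.10233
Sum of the 6 terms: H(X,Y) = 2.29395 bits

Marginal of X (row sums):
  P(X=0) = 3/19 + 14/57 + 5/57 = 28/57
  P(X=1) = 6/19 + 10/57 + 1/57 = 29/57
H(X) = -[(28/57)·log₂(28/57) + (29/57)·log₂(29/57)]
  = 0.50377 + 0.49601 = 0.99978 bits

H(Y|X) = H(X,Y) - H(X) = 2.29395 - 0.99978 = 1.2942 bits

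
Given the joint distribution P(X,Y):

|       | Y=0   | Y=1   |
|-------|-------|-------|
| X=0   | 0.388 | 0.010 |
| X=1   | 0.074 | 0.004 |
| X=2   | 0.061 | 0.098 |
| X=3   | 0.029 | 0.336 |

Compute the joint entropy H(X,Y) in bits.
2.1576 bits

H(X,Y) = -Σ_{x,y} P(x,y) log₂ P(x,y). Per-cell terms -P(x,y)·log₂P(x,y):
  X=0: 0.5300, 0.0664
  X=1: 0.2780, 0.0319
  X=2: 0.2461, 0.3284
  X=3: 0.1481, 0.5287
Sum of the 8 terms: H(X,Y) = 2.1576 bits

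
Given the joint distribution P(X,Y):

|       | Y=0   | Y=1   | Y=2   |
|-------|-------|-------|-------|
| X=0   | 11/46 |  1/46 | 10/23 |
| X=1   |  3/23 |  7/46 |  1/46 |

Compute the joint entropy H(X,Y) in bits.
2.0528 bits

H(X,Y) = -Σ_{x,y} P(x,y) log₂ P(x,y). Per-cell terms -P(x,y)·log₂P(x,y):
  X=0: 0.4936, 0.1201, 0.5224
  X=1: 0.3833, 0.4133, 0.1201
Sum of the 6 terms: H(X,Y) = 2.0528 bits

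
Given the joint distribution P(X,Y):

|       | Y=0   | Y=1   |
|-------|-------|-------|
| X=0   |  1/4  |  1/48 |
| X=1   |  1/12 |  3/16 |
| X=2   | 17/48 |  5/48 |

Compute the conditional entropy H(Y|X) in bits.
0.7015 bits

H(Y|X) = H(X,Y) - H(X)

H(X,Y) = -Σ_{x,y} P(x,y) log₂ P(x,y). Per-cell terms -P(x,y)·log₂P(x,y):
  X=0: 0.5000, 0.1164
  X=1: 0.2987, 0.4528
  X=2: 0.5304, 0.3399
Sum of the 6 terms: H(X,Y) = 2.2382 bits

Marginal of X (row sums):
  P(X=0) = 1/4 + 1/48 = 13/48
  P(X=1) = 1/12 + 3/16 = 13/48
  P(X=2) = 17/48 + 5/48 = 11/24
H(X) = -[(13/48)·log₂(13/48) + (13/48)·log₂(13/48) + (11/24)·log₂(11/24)]
  = 0.5104 + 0.5104 + 0.5159 = 1.5367 bits

H(Y|X) = H(X,Y) - H(X) = 2.2382 - 1.5367 = 0.7015 bits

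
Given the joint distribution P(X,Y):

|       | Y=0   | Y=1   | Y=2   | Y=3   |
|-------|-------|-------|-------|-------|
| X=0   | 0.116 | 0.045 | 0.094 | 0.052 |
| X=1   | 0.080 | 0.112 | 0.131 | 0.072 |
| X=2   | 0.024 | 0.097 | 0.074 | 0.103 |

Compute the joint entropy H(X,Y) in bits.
3.4783 bits

H(X,Y) = -Σ_{x,y} P(x,y) log₂ P(x,y). Per-cell terms -P(x,y)·log₂P(x,y):
  X=0: 0.3605, 0.2013, 0.3207, 0.2218
  X=1: 0.2915, 0.3537, 0.3841, 0.2733
  X=2: 0.1291, 0.3265, 0.2780, 0.3378
Sum of the 12 terms: H(X,Y) = 3.4783 bits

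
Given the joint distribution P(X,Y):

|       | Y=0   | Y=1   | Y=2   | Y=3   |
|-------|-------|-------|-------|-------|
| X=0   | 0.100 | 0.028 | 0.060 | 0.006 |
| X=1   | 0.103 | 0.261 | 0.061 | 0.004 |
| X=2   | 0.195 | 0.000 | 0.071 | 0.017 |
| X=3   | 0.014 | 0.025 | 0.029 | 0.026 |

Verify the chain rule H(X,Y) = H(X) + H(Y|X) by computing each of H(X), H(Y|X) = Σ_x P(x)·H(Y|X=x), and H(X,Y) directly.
H(X) = 1.8188 bits, H(Y|X) = 1.4023 bits, H(X,Y) = 3.2211 bits

Marginal of X (row sums):
  P(X=0) = 0.100 + 0.028 + 0.060 + 0.006 = 0.194
  P(X=1) = 0.103 + 0.261 + 0.061 + 0.004 = 0.429
  P(X=2) = 0.195 + 0.000 + 0.071 + 0.017 = 0.283
  P(X=3) = 0.014 + 0.025 + 0.029 + 0.026 = 0.094
H(X) = -[0.194·log₂(0.194) + 0.429·log₂(0.429) + 0.283·log₂(0.283) + 0.094·log₂(0.094)]
  = 0.45898 + 0.52379 + 0.51538 + 0.32065 = 1.8188 bits

H(Y|X) = Σ_x P(x)·H(Y|X=x):
  X=0: P(X=0) = 0.194, P(Y|X=0) = (50/97, 14/97, 30/97, 3/97) → H(Y|X=0) = 1.57458
  X=1: P(X=1) = 0.429, P(Y|X=1) = (103/429, 87/143, 61/429, 4/429) → H(Y|X=1) = 1.39339
  X=2: P(X=2) = 0.283, P(Y|X=2) = (195/283, 0, 71/283, 17/283) → H(Y|X=2) = 1.11445
  X=3: P(X=3) = 0.094, P(Y|X=3) = (7/47, 25/94, 29/94, 13/47) → H(Y|X=3) = 1.95361
H(Y|X) = 0.194·1.57458 + 0.429·1.39339 + 0.283·1.11445 + 0.094·1.95361 = 1.4023 bits

H(X,Y) = -Σ_{x,y} P(x,y) log₂ P(x,y). Per-cell terms -P(x,y)·log₂P(x,y):
  X=0: 0.33219, 0.14444, 0.24353, 0.04428
  X=1: 0.33777, 0.50579, 0.24614, 0.03186
  X=2: 0.45990, 0.00000, 0.27094, 0.09993
  X=3: 0.08622, 0.13305, 0.14813, 0.13690
  (cells with P = 0 contribute 0)
Sum of the 16 terms: H(X,Y) = 3.2211 bits

Chain rule check:
  H(X) + H(Y|X) = 1.8188 + 1.4023 = 3.2211 bits
  H(X,Y) = 3.2211 bits
✓ Chain rule verified.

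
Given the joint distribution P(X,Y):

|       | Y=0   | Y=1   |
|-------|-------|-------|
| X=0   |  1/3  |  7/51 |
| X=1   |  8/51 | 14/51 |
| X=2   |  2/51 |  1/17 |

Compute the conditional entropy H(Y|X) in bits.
0.9129 bits

H(Y|X) = H(X,Y) - H(X)

H(X,Y) = -Σ_{x,y} P(x,y) log₂ P(x,y). Per-cell terms -P(x,y)·log₂P(x,y):
  X=0: 0.52832, 0.39324
  X=1: 0.41920, 0.51198
  X=2: 0.18323, 0.24044
Sum of the 6 terms: H(X,Y) = 2.2764 bits

Marginal of X (row sums):
  P(X=0) = 1/3 + 7/51 = 8/17
  P(X=1) = 8/51 + 14/51 = 22/51
  P(X=2) = 2/51 + 1/17 = 5/51
H(X) = -[(8/17)·log₂(8/17) + (22/51)·log₂(22/51) + (5/51)·log₂(5/51)]
  = 0.51175 + 0.52325 + 0.32848 = 1.3635 bits

H(Y|X) = H(X,Y) - H(X) = 2.2764 - 1.3635 = 0.9129 bits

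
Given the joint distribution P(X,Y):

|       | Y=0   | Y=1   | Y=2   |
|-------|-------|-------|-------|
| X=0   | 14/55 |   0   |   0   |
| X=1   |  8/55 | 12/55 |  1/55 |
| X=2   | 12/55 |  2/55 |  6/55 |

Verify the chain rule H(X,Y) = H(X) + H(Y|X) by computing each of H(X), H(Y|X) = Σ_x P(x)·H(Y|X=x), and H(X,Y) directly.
H(X) = 1.5635 bits, H(Y|X) = 0.9296 bits, H(X,Y) = 2.4931 bits

Marginal of X (row sums):
  P(X=0) = 14/55 + 0 + 0 = 14/55
  P(X=1) = 8/55 + 12/55 + 1/55 = 21/55
  P(X=2) = 12/55 + 2/55 + 6/55 = 4/11
H(X) = -[(14/55)·log₂(14/55) + (21/55)·log₂(21/55) + (4/11)·log₂(4/11)]
  = 0.50247 + 0.53036 + 0.53070 = 1.5635 bits

H(Y|X) = Σ_x P(x)·H(Y|X=x):
  X=0: P(X=0) = 14/55, P(Y|X=0) = (1, 0, 0) → H(Y|X=0) = 0.00000
  X=1: P(X=1) = 21/55, P(Y|X=1) = (8/21, 4/7, 1/21) → H(Y|X=1) = 1.20091
  X=2: P(X=2) = 4/11, P(Y|X=2) = (3/5, 1/10, 3/10) → H(Y|X=2) = 1.29546
H(Y|X) = (14/55)·0.00000 + (21/55)·1.20091 + (4/11)·1.29546 = 0.9296 bits

H(X,Y) = -Σ_{x,y} P(x,y) log₂ P(x,y). Per-cell terms -P(x,y)·log₂P(x,y):
  X=0: 0.50247, 0.00000, 0.00000
  X=1: 0.40456, 0.47921, 0.10512
  X=2: 0.47921, 0.17387, 0.34870
  (cells with P = 0 contribute 0)
Sum of the 9 terms: H(X,Y) = 2.4931 bits

Chain rule check:
  H(X) + H(Y|X) = 1.5635 + 0.9296 = 2.4931 bits
  H(X,Y) = 2.4931 bits
✓ Chain rule verified.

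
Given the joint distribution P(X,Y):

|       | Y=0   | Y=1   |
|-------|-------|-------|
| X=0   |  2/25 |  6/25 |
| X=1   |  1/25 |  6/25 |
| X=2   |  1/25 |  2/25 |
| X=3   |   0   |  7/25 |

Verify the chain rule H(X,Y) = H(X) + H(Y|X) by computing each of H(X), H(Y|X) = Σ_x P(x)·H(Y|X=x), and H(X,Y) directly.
H(X) = 1.9215 bits, H(Y|X) = 0.5355 bits, H(X,Y) = 2.4570 bits

Marginal of X (row sums):
  P(X=0) = 2/25 + 6/25 = 8/25
  P(X=1) = 1/25 + 6/25 = 7/25
  P(X=2) = 1/25 + 2/25 = 3/25
  P(X=3) = 0 + 7/25 = 7/25
H(X) = -[(8/25)·log₂(8/25) + (7/25)·log₂(7/25) + (3/25)·log₂(3/25) + (7/25)·log₂(7/25)]
  = 0.5260 + 0.5142 + 0.3671 + 0.5142 = 1.9215 bits

H(Y|X) = Σ_x P(x)·H(Y|X=x):
  X=0: P(X=0) = 8/25, P(Y|X=0) = (1/4, 3/4) → H(Y|X=0) = 0.8113
  X=1: P(X=1) = 7/25, P(Y|X=1) = (1/7, 6/7) → H(Y|X=1) = 0.5917
  X=2: P(X=2) = 3/25, P(Y|X=2) = (1/3, 2/3) → H(Y|X=2) = 0.9183
  X=3: P(X=3) = 7/25, P(Y|X=3) = (0, 1) → H(Y|X=3) = 0.0000
H(Y|X) = (8/25)·0.8113 + (7/25)·0.5917 + (3/25)·0.9183 + (7/25)·0.0000 = 0.5355 bits

H(X,Y) = -Σ_{x,y} P(x,y) log₂ P(x,y). Per-cell terms -P(x,y)·log₂P(x,y):
  X=0: 0.2915, 0.4941
  X=1: 0.1858, 0.4941
  X=2: 0.1858, 0.2915
  X=3: 0.0000, 0.5142
  (cells with P = 0 contribute 0)
Sum of the 8 terms: H(X,Y) = 2.4570 bits

Chain rule check:
  H(X) + H(Y|X) = 1.9215 + 0.5355 = 2.4570 bits
  H(X,Y) = 2.4570 bits
✓ Chain rule verified.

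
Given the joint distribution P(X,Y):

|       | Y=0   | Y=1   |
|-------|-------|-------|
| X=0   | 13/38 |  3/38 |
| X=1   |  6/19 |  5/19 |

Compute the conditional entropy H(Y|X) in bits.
0.8686 bits

H(Y|X) = H(X,Y) - H(X)

H(X,Y) = -Σ_{x,y} P(x,y) log₂ P(x,y). Per-cell terms -P(x,y)·log₂P(x,y):
  X=0: 0.52940, 0.28918
  X=1: 0.52515, 0.50684
Sum of the 4 terms: H(X,Y) = 1.85057 bits

Marginal of X (row sums):
  P(X=0) = 13/38 + 3/38 = 8/19
  P(X=1) = 6/19 + 5/19 = 11/19
H(X) = -[(8/19)·log₂(8/19) + (11/19)·log₂(11/19)]
  = 0.52544 + 0.45650 = 0.98194 bits

H(Y|X) = H(X,Y) - H(X) = 1.85057 - 0.98194 = 0.8686 bits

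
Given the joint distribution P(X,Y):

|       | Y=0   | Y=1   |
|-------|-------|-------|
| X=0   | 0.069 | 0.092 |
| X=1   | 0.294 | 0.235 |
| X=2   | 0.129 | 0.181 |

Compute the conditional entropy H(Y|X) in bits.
0.9865 bits

H(Y|X) = H(X,Y) - H(X)

H(X,Y) = -Σ_{x,y} P(x,y) log₂ P(x,y). Per-cell terms -P(x,y)·log₂P(x,y):
  X=0: 0.2662, 0.3167
  X=1: 0.5192, 0.4910
  X=2: 0.3811, 0.4463
Sum of the 6 terms: H(X,Y) = 2.4205 bits

Marginal of X (row sums):
  P(X=0) = 0.069 + 0.092 = 0.161
  P(X=1) = 0.294 + 0.235 = 0.529
  P(X=2) = 0.129 + 0.181 = 0.310
H(X) = -[0.161·log₂(0.161) + 0.529·log₂(0.529) + 0.310·log₂(0.310)]
  = 0.4242 + 0.4860 + 0.5238 = 1.4340 bits

H(Y|X) = H(X,Y) - H(X) = 2.4205 - 1.4340 = 0.9865 bits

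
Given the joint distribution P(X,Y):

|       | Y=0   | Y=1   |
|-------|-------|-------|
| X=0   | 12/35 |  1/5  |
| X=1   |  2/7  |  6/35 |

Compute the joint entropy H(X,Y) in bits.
1.9464 bits

H(X,Y) = -Σ_{x,y} P(x,y) log₂ P(x,y). Per-cell terms -P(x,y)·log₂P(x,y):
  X=0: 0.52948, 0.46439
  X=1: 0.51639, 0.43617
Sum of the 4 terms: H(X,Y) = 1.9464 bits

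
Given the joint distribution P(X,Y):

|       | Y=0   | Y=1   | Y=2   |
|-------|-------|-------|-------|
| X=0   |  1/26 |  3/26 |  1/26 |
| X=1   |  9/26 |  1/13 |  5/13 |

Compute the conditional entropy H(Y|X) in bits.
1.3594 bits

H(Y|X) = H(X,Y) - H(X)

H(X,Y) = -Σ_{x,y} P(x,y) log₂ P(x,y). Per-cell terms -P(x,y)·log₂P(x,y):
  X=0: 0.1808, 0.3595, 0.1808
  X=1: 0.5298, 0.2846, 0.5302
Sum of the 6 terms: H(X,Y) = 2.0657 bits

Marginal of X (row sums):
  P(X=0) = 1/26 + 3/26 + 1/26 = 5/26
  P(X=1) = 9/26 + 1/13 + 5/13 = 21/26
H(X) = -[(5/26)·log₂(5/26) + (21/26)·log₂(21/26)]
  = 0.4574 + 0.2489 = 0.7063 bits

H(Y|X) = H(X,Y) - H(X) = 2.0657 - 0.7063 = 1.3594 bits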